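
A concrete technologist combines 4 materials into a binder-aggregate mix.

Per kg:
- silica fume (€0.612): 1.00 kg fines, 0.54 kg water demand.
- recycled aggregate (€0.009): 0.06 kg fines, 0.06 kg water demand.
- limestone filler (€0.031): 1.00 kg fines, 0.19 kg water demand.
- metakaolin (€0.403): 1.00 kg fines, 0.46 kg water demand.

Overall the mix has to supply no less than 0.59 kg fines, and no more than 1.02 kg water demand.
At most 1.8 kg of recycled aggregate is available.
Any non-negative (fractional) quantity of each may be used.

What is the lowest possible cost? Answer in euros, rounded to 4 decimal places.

Set it up as a linear program. Let x1 = kg of silica fume, x2 = kg of recycled aggregate, x3 = kg of limestone filler, x4 = kg of metakaolin.
Minimise 0.612x1 + 0.009x2 + 0.031x3 + 0.403x4 with:
  1x1 + 0.06x2 + 1x3 + 1x4 ≥ 0.59   (fines)
  0.54x1 + 0.06x2 + 0.19x3 + 0.46x4 ≤ 1.02   (water demand)
  x2 ≤ 1.8
  x1, x2, x3, x4 ≥ 0.
The minimum-cost mix takes nothing from silica fume, recycled aggregate, metakaolin — only limestone filler. Binding constraint: fines.
That vertex is x3 = 0.59.
Hence cost = 0.031·0.59 = €0.018290.

€0.0183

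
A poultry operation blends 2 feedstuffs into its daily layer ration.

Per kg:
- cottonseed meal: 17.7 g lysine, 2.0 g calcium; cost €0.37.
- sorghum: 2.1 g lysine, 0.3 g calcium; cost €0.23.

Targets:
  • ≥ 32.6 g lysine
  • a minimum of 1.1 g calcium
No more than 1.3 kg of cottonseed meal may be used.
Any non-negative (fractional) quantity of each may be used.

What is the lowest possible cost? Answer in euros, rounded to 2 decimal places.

This is a linear program. Let x1 = kg of cottonseed meal, x2 = kg of sorghum.
min 0.37x1 + 0.23x2 s.t.:
  17.7x1 + 2.1x2 ≥ 32.6   (lysine)
  2x1 + 0.3x2 ≥ 1.1   (calcium)
  x1 ≤ 1.3
  x1, x2 ≥ 0.
Both inputs are positive at the optimum. The lysine and the cottonseed meal cap requirements are met with equality.
So cottonseed meal = 1.3 kg, sorghum = 4.567 kg.
Hence cost = 0.37·1.3 + 0.23·4.567 = €1.5314.

€1.53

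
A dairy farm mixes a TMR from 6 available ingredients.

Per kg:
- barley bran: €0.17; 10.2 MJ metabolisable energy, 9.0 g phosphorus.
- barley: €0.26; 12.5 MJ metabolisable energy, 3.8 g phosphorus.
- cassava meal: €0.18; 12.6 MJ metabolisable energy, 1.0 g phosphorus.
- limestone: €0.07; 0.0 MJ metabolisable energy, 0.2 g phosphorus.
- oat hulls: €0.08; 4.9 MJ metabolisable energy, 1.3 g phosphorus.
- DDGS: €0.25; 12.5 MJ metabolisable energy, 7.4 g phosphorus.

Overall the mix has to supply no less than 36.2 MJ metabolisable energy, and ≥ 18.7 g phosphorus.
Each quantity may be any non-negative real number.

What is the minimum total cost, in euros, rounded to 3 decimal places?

€0.564

Treat it as an LP. Let x1 = kg of barley bran, x2 = kg of barley, x3 = kg of cassava meal, x4 = kg of limestone, x5 = kg of oat hulls, x6 = kg of DDGS.
min 0.17x1 + 0.26x2 + 0.18x3 + 0.07x4 + 0.08x5 + 0.25x6 with:
  10.2x1 + 12.5x2 + 12.6x3 + 4.9x5 + 12.5x6 ≥ 36.2   (metabolisable energy)
  9x1 + 3.8x2 + 1x3 + 0.2x4 + 1.3x5 + 7.4x6 ≥ 18.7   (phosphorus)
  x1, x2, x3, x4, x5, x6 ≥ 0.
The minimum-cost mix takes nothing from barley, limestone, oat hulls, DDGS — only barley bran, cassava meal. There the metabolisable energy and phosphorus constraints are tight.
So barley bran = 1.932 kg, cassava meal = 1.309 kg.
Objective = 0.17·1.932 + 0.18·1.309 = 0.56406.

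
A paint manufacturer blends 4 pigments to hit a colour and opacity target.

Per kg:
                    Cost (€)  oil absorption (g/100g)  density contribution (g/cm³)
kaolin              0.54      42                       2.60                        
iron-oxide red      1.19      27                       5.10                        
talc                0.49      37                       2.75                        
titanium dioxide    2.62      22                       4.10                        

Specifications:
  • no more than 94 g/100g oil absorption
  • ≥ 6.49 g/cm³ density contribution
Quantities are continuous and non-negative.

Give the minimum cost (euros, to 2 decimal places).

Treat it as an LP. Let x1 = kg of kaolin, x2 = kg of iron-oxide red, x3 = kg of talc, x4 = kg of titanium dioxide.
min 0.54x1 + 1.19x2 + 0.49x3 + 2.62x4 with:
  42x1 + 27x2 + 37x3 + 22x4 ≤ 94   (oil absorption)
  2.6x1 + 5.1x2 + 2.75x3 + 4.1x4 ≥ 6.49   (density contribution)
  x1, x2, x3, x4 ≥ 0.
At the optimum only talc is positive (kaolin, iron-oxide red, titanium dioxide = 0). Binding constraint: density contribution.
That vertex is x3 = 2.36.
Objective = 0.49·2.36 = 1.1564.

€1.16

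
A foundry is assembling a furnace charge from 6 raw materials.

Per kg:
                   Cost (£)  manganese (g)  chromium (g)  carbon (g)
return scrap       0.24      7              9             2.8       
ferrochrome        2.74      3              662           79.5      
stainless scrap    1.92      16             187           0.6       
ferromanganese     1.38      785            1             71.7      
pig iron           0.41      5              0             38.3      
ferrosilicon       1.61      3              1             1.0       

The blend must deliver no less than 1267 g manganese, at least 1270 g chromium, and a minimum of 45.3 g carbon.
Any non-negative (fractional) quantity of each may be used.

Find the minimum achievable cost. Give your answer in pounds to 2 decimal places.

£7.47

Treat it as an LP. Let x1 = kg of return scrap, x2 = kg of ferrochrome, x3 = kg of stainless scrap, x4 = kg of ferromanganese, x5 = kg of pig iron, x6 = kg of ferrosilicon.
Minimize 0.24x1 + 2.74x2 + 1.92x3 + 1.38x4 + 0.41x5 + 1.61x6 s.t.:
  7x1 + 3x2 + 16x3 + 785x4 + 5x5 + 3x6 ≥ 1267   (manganese)
  9x1 + 662x2 + 187x3 + 1x4 + 1x6 ≥ 1270   (chromium)
  2.8x1 + 79.5x2 + 0.6x3 + 71.7x4 + 38.3x5 + 1x6 ≥ 45.3   (carbon)
  x1, x2, x3, x4, x5, x6 ≥ 0.
The optimal basis is {ferrochrome, ferromanganese}; return scrap, stainless scrap, pig iron, ferrosilicon drop out. The manganese and chromium requirements are met with equality.
So ferrochrome = 1.916 kg, ferromanganese = 1.607 kg.
Cost = 2.74·1.916 + 1.38·1.607 = 7.4675.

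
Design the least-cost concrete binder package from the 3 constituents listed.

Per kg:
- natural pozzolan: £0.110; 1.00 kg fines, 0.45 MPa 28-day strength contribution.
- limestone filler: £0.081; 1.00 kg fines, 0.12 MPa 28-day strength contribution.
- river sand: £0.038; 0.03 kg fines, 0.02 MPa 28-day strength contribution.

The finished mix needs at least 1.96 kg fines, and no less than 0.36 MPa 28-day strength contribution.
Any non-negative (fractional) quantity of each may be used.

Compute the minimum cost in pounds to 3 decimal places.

Treat it as an LP. Let x1 = kg of natural pozzolan, x2 = kg of limestone filler, x3 = kg of river sand.
Minimise 0.11x1 + 0.081x2 + 0.038x3 subject to:
  1x1 + 1x2 + 0.03x3 ≥ 1.96   (fines)
  0.45x1 + 0.12x2 + 0.02x3 ≥ 0.36   (28-day strength contribution)
  x1, x2, x3 ≥ 0.
At the optimum only natural pozzolan, limestone filler are positive (river sand = 0). Binding constraints: fines and 28-day strength contribution.
That vertex is x1 = 0.3782, x2 = 1.582.
Total cost: 0.11·0.3782 + 0.081·1.582 = 0.16974.

£0.170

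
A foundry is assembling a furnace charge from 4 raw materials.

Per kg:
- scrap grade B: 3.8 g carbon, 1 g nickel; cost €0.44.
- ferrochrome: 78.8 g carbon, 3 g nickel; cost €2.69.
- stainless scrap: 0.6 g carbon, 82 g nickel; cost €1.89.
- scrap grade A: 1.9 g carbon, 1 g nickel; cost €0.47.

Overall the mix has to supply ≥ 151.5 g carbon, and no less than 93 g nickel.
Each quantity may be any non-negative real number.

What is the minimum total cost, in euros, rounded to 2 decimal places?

€7.16

Let x1 = kg of scrap grade B, x2 = kg of ferrochrome, x3 = kg of stainless scrap, x4 = kg of scrap grade A.
Minimize 0.44x1 + 2.69x2 + 1.89x3 + 0.47x4 subject to:
  3.8x1 + 78.8x2 + 0.6x3 + 1.9x4 ≥ 151.5   (carbon)
  1x1 + 3x2 + 82x3 + 1x4 ≥ 93   (nickel)
  x1, x2, x3, x4 ≥ 0.
The minimum-cost mix takes nothing from scrap grade B, scrap grade A — only ferrochrome, stainless scrap. Binding constraints: carbon and nickel.
Optimal quantities: ferrochrome = 1.914 kg, stainless scrap = 1.064 kg.
Objective = 2.69·1.914 + 1.89·1.064 = 7.1596.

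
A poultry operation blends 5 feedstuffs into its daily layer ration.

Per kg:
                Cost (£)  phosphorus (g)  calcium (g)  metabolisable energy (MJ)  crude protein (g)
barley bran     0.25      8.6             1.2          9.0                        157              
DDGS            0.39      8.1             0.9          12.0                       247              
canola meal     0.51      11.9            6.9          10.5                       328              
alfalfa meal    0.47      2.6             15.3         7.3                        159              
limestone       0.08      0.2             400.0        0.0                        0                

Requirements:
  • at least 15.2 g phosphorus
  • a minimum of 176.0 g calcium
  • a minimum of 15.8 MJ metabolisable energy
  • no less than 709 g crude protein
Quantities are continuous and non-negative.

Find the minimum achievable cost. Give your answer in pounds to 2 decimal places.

Let x1 = kg of barley bran, x2 = kg of DDGS, x3 = kg of canola meal, x4 = kg of alfalfa meal, x5 = kg of limestone.
Minimise 0.25x1 + 0.39x2 + 0.51x3 + 0.47x4 + 0.08x5 with:
  8.6x1 + 8.1x2 + 11.9x3 + 2.6x4 + 0.2x5 ≥ 15.2   (phosphorus)
  1.2x1 + 0.9x2 + 6.9x3 + 15.3x4 + 400x5 ≥ 176   (calcium)
  9x1 + 12x2 + 10.5x3 + 7.3x4 ≥ 15.8   (metabolisable energy)
  157x1 + 247x2 + 328x3 + 159x4 ≥ 709   (crude protein)
  x1, x2, x3, x4, x5 ≥ 0.
At the optimum only canola meal, limestone are positive (barley bran, DDGS, alfalfa meal = 0). There the calcium and crude protein constraints are tight.
So canola meal = 2.162 kg, limestone = 0.4027 kg.
Cost = 0.51·2.162 + 0.08·0.4027 = 1.1348.

£1.13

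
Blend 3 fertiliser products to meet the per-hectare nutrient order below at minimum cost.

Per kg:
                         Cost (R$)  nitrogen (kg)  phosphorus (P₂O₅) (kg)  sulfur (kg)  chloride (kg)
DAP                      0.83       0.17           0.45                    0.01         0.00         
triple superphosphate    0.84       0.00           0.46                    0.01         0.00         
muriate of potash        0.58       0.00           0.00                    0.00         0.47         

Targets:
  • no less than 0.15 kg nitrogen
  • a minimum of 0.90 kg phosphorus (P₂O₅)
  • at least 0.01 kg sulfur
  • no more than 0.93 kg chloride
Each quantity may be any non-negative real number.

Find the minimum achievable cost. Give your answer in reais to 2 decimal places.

Set it up as a linear program. Let x1 = kg of DAP, x2 = kg of triple superphosphate, x3 = kg of muriate of potash.
min 0.83x1 + 0.84x2 + 0.58x3 with:
  0.17x1 ≥ 0.15   (nitrogen)
  0.45x1 + 0.46x2 ≥ 0.9   (phosphorus (P₂O₅))
  0.01x1 + 0.01x2 ≥ 0.01   (sulfur)
  0.47x3 ≤ 0.93   (chloride)
  x1, x2, x3 ≥ 0.
The optimal basis is {DAP, triple superphosphate}; muriate of potash drops out. There the nitrogen and phosphorus (P₂O₅) constraints are tight.
So DAP = 0.8824 kg, triple superphosphate = 1.093 kg.
Objective = 0.83·0.8824 + 0.84·1.093 = 1.6505.

R$1.65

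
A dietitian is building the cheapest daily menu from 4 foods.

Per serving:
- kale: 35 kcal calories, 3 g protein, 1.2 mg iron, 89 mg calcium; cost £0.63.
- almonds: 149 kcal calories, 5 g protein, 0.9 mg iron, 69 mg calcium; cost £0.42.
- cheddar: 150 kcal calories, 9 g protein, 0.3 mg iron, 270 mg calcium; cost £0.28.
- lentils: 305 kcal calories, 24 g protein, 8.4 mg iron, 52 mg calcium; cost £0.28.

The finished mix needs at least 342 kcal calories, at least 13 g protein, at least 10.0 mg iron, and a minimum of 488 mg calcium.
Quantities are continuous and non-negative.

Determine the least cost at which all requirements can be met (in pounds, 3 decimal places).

£0.762

This is a linear program. Let x1 = servings of kale, x2 = servings of almonds, x3 = servings of cheddar, x4 = servings of lentils.
Minimize 0.63x1 + 0.42x2 + 0.28x3 + 0.28x4 s.t.:
  35x1 + 149x2 + 150x3 + 305x4 ≥ 342   (calories)
  3x1 + 5x2 + 9x3 + 24x4 ≥ 13   (protein)
  1.2x1 + 0.9x2 + 0.3x3 + 8.4x4 ≥ 10   (iron)
  89x1 + 69x2 + 270x3 + 52x4 ≥ 488   (calcium)
  x1, x2, x3, x4 ≥ 0.
The minimum-cost mix takes nothing from kale, almonds — only cheddar, lentils. The iron and calcium requirements are met with equality.
That vertex is x3 = 1.589, x4 = 1.134.
Objective = 0.28·1.589 + 0.28·1.134 = 0.76244.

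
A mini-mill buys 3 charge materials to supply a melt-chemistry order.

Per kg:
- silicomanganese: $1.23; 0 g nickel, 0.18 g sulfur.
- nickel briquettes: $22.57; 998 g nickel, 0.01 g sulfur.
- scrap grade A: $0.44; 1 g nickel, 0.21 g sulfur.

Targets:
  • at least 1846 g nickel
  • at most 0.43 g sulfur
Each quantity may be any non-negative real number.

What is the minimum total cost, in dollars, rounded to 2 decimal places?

Treat it as an LP. Let x1 = kg of silicomanganese, x2 = kg of nickel briquettes, x3 = kg of scrap grade A.
Minimize 1.23x1 + 22.57x2 + 0.44x3 with:
  998x2 + 1x3 ≥ 1846   (nickel)
  0.18x1 + 0.01x2 + 0.21x3 ≤ 0.43   (sulfur)
  x1, x2, x3 ≥ 0.
At the optimum only nickel briquettes is positive (silicomanganese, scrap grade A = 0). There the nickel constraint is tight.
Solving gives x2 = 1.85.
Hence cost = 22.57·1.85 = $41.7545.

$41.75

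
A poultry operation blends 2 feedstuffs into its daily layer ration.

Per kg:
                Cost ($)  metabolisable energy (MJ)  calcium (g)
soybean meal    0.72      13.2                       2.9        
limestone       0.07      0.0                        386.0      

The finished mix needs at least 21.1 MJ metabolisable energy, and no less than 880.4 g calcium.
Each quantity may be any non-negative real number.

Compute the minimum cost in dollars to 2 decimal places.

$1.31

Let x1 = kg of soybean meal, x2 = kg of limestone.
Minimise 0.72x1 + 0.07x2 with:
  13.2x1 ≥ 21.1   (metabolisable energy)
  2.9x1 + 386x2 ≥ 880.4   (calcium)
  x1, x2 ≥ 0.
Both inputs are positive at the optimum. There the metabolisable energy and calcium constraints are tight.
That vertex is x1 = 1.598, x2 = 2.269.
Cost = 0.72·1.598 + 0.07·2.269 = 1.3094.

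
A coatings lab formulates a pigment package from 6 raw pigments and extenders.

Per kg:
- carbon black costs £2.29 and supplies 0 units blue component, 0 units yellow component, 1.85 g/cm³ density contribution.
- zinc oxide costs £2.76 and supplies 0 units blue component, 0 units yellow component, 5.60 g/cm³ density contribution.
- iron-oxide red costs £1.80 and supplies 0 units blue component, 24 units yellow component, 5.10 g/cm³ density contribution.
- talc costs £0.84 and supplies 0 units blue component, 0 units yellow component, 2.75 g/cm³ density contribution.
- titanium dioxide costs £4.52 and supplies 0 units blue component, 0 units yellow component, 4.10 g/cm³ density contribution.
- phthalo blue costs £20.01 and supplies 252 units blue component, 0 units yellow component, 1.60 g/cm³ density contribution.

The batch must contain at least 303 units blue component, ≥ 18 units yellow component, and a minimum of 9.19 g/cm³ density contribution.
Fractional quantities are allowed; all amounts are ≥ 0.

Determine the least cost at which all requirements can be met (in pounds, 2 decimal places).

£26.46

Let x1 = kg of carbon black, x2 = kg of zinc oxide, x3 = kg of iron-oxide red, x4 = kg of talc, x5 = kg of titanium dioxide, x6 = kg of phthalo blue.
Minimize 2.29x1 + 2.76x2 + 1.8x3 + 0.84x4 + 4.52x5 + 20.01x6 s.t.:
  252x6 ≥ 303   (blue component)
  24x3 ≥ 18   (yellow component)
  1.85x1 + 5.6x2 + 5.1x3 + 2.75x4 + 4.1x5 + 1.6x6 ≥ 9.19   (density contribution)
  x1, x2, x3, x4, x5, x6 ≥ 0.
At the optimum only iron-oxide red, talc, phthalo blue are positive (carbon black, zinc oxide, titanium dioxide = 0). There the blue component, yellow component, density contribution constraints are tight.
That vertex is x3 = 0.75, x4 = 1.2513, x6 = 1.2024.
Objective = 1.8·0.75 + 0.84·1.2513 + 20.01·1.2024 = 26.4611.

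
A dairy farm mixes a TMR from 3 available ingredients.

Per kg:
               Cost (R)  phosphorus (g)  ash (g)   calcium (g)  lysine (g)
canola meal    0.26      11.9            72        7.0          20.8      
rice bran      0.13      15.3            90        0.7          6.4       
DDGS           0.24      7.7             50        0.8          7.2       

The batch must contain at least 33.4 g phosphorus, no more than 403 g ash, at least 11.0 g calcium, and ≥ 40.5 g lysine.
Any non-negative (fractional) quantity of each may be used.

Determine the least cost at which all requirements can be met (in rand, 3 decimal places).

R0.550

Let x1 = kg of canola meal, x2 = kg of rice bran, x3 = kg of DDGS.
Minimize 0.26x1 + 0.13x2 + 0.24x3 s.t.:
  11.9x1 + 15.3x2 + 7.7x3 ≥ 33.4   (phosphorus)
  72x1 + 90x2 + 50x3 ≤ 403   (ash)
  7x1 + 0.7x2 + 0.8x3 ≥ 11   (calcium)
  20.8x1 + 6.4x2 + 7.2x3 ≥ 40.5   (lysine)
  x1, x2, x3 ≥ 0.
The optimal basis is {canola meal, rice bran}; DDGS drops out. There the phosphorus and lysine constraints are tight.
Optimal quantities: canola meal = 1.677 kg, rice bran = 0.8789 kg.
Hence cost = 0.26·1.677 + 0.13·0.8789 = R0.55028.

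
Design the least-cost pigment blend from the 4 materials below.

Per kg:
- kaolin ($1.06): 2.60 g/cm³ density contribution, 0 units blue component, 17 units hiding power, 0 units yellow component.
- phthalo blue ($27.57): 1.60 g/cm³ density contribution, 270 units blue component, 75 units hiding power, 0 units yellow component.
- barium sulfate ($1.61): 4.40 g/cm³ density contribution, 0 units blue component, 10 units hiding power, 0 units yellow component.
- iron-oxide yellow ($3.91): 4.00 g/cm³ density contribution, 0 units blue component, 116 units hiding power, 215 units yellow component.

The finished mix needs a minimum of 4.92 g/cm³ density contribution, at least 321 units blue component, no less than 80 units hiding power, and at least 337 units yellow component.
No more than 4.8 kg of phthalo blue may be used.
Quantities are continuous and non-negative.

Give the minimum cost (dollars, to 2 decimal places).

$38.91

Let x1 = kg of kaolin, x2 = kg of phthalo blue, x3 = kg of barium sulfate, x4 = kg of iron-oxide yellow.
min 1.06x1 + 27.57x2 + 1.61x3 + 3.91x4 with:
  2.6x1 + 1.6x2 + 4.4x3 + 4x4 ≥ 4.92   (density contribution)
  270x2 ≥ 321   (blue component)
  17x1 + 75x2 + 10x3 + 116x4 ≥ 80   (hiding power)
  215x4 ≥ 337   (yellow component)
  x2 ≤ 4.8
  x1, x2, x3, x4 ≥ 0.
The optimal basis is {phthalo blue, iron-oxide yellow}; kaolin, barium sulfate drop out. The blue component and yellow component requirements are met with equality.
That vertex is x2 = 1.189, x4 = 1.567.
Objective = 27.57·1.189 + 3.91·1.567 = 38.9077.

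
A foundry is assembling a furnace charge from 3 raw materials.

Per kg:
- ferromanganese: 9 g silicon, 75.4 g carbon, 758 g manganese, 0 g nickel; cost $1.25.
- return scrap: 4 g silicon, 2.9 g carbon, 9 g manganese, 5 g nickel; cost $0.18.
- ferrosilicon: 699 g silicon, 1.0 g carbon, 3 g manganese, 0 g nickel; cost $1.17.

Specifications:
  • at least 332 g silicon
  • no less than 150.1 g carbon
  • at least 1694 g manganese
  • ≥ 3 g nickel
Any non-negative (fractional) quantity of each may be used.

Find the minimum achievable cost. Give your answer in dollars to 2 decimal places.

Let x1 = kg of ferromanganese, x2 = kg of return scrap, x3 = kg of ferrosilicon.
min 1.25x1 + 0.18x2 + 1.17x3 with:
  9x1 + 4x2 + 699x3 ≥ 332   (silicon)
  75.4x1 + 2.9x2 + 1x3 ≥ 150.1   (carbon)
  758x1 + 9x2 + 3x3 ≥ 1694   (manganese)
  5x2 ≥ 3   (nickel)
  x1, x2, x3 ≥ 0.
All 3 inputs are positive at the optimum. Binding constraints: silicon, manganese, nickel.
So ferromanganese = 2.226 kg, return scrap = 0.6 kg, ferrosilicon = 0.4429 kg.
Objective = 1.25·2.226 + 0.18·0.6 + 1.17·0.4429 = 3.4087.

$3.41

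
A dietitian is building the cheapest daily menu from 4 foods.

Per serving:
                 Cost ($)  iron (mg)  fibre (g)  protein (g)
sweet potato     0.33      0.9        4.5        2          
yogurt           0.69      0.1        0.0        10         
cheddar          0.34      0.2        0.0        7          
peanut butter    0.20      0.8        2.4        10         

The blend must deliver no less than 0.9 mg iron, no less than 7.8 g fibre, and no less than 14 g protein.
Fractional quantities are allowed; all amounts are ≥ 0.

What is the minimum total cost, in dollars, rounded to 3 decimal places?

$0.600

Set it up as a linear program. Let x1 = servings of sweet potato, x2 = servings of yogurt, x3 = servings of cheddar, x4 = servings of peanut butter.
Minimize 0.33x1 + 0.69x2 + 0.34x3 + 0.2x4 with:
  0.9x1 + 0.1x2 + 0.2x3 + 0.8x4 ≥ 0.9   (iron)
  4.5x1 + 2.4x4 ≥ 7.8   (fibre)
  2x1 + 10x2 + 7x3 + 10x4 ≥ 14   (protein)
  x1, x2, x3, x4 ≥ 0.
At the optimum only sweet potato, peanut butter are positive (yogurt, cheddar = 0). The fibre and protein requirements are met with equality.
Optimal quantities: sweet potato = 1.104 servings, peanut butter = 1.179 servings.
Total cost: 0.33·1.104 + 0.2·1.179 = 0.60012.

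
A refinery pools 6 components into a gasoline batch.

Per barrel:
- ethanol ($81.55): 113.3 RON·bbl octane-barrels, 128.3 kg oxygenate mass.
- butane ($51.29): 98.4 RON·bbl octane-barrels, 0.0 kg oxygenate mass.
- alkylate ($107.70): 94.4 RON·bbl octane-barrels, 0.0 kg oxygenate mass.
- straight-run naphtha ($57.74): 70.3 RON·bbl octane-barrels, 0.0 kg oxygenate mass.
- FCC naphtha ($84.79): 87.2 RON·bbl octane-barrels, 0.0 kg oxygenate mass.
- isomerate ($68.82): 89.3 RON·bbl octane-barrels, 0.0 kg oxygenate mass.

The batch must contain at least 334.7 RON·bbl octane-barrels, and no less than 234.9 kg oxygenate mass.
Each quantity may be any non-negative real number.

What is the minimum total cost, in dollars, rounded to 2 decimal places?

Let x1 = barrels of ethanol, x2 = barrels of butane, x3 = barrels of alkylate, x4 = barrels of straight-run naphtha, x5 = barrels of FCC naphtha, x6 = barrels of isomerate.
min 81.55x1 + 51.29x2 + 107.7x3 + 57.74x4 + 84.79x5 + 68.82x6 with:
  113.3x1 + 98.4x2 + 94.4x3 + 70.3x4 + 87.2x5 + 89.3x6 ≥ 334.7   (octane-barrels)
  128.3x1 ≥ 234.9   (oxygenate mass)
  x1, x2, x3, x4, x5, x6 ≥ 0.
The minimum-cost mix takes nothing from alkylate, straight-run naphtha, FCC naphtha, isomerate — only ethanol, butane. Binding constraints: octane-barrels and oxygenate mass.
So ethanol = 1.831 barrels, butane = 1.293 barrels.
Total cost: 81.55·1.831 + 51.29·1.293 = 215.6360.

$215.64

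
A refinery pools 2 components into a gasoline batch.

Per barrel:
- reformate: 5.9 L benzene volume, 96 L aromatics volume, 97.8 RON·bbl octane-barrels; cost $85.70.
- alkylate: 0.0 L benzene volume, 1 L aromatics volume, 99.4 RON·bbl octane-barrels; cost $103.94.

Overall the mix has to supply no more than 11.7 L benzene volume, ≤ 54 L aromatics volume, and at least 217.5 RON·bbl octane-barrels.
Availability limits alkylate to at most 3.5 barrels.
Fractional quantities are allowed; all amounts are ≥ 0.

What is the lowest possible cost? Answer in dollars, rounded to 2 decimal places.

$218.40

Treat it as an LP. Let x1 = barrels of reformate, x2 = barrels of alkylate.
Minimise 85.7x1 + 103.94x2 s.t.:
  5.9x1 ≤ 11.7   (benzene volume)
  96x1 + 1x2 ≤ 54   (aromatics volume)
  97.8x1 + 99.4x2 ≥ 217.5   (octane-barrels)
  x2 ≤ 3.5
  x1, x2 ≥ 0.
Both inputs are positive at the optimum. There the aromatics volume and octane-barrels constraints are tight.
So reformate = 0.5453 barrels, alkylate = 1.6516 barrels.
Cost = 85.7·0.5453 + 103.94·1.6516 = 218.3995.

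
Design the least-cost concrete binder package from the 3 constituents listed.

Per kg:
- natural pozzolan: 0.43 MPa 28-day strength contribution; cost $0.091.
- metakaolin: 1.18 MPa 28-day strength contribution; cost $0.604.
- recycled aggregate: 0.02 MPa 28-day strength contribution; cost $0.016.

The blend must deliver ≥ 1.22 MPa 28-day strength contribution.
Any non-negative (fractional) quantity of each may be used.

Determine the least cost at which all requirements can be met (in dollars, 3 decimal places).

$0.258

This is a linear program. Let x1 = kg of natural pozzolan, x2 = kg of metakaolin, x3 = kg of recycled aggregate.
Minimise 0.091x1 + 0.604x2 + 0.016x3 subject to:
  0.43x1 + 1.18x2 + 0.02x3 ≥ 1.22   (28-day strength contribution)
  x1, x2, x3 ≥ 0.
At the optimum only natural pozzolan is positive (metakaolin, recycled aggregate = 0). The 28-day strength contribution requirement is met with equality.
So natural pozzolan = 2.837 kg.
Hence cost = 0.091·2.837 = $0.25817.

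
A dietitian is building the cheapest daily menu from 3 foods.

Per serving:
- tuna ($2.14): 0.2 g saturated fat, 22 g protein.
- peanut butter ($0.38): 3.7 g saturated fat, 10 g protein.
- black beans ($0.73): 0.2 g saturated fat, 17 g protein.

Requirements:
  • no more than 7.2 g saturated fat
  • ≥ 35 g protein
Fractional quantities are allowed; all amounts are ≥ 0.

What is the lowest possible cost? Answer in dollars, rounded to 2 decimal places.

This is a linear program. Let x1 = servings of tuna, x2 = servings of peanut butter, x3 = servings of black beans.
min 2.14x1 + 0.38x2 + 0.73x3 s.t.:
  0.2x1 + 3.7x2 + 0.2x3 ≤ 7.2   (saturated fat)
  22x1 + 10x2 + 17x3 ≥ 35   (protein)
  x1, x2, x3 ≥ 0.
The minimum-cost mix takes nothing from tuna — only peanut butter, black beans. There the saturated fat and protein constraints are tight.
So peanut butter = 1.895 servings, black beans = 0.9442 servings.
Cost = 0.38·1.895 + 0.73·0.9442 = 1.4094.

$1.41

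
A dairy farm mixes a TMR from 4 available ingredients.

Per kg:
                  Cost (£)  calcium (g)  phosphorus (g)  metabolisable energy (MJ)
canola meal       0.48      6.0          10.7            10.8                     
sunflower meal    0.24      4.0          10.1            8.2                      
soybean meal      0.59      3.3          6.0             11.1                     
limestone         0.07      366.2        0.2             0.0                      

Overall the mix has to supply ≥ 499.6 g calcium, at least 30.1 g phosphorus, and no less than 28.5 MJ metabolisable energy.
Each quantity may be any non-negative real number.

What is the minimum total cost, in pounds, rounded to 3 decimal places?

£0.927

Let x1 = kg of canola meal, x2 = kg of sunflower meal, x3 = kg of soybean meal, x4 = kg of limestone.
Minimize 0.48x1 + 0.24x2 + 0.59x3 + 0.07x4 s.t.:
  6x1 + 4x2 + 3.3x3 + 366.2x4 ≥ 499.6   (calcium)
  10.7x1 + 10.1x2 + 6x3 + 0.2x4 ≥ 30.1   (phosphorus)
  10.8x1 + 8.2x2 + 11.1x3 ≥ 28.5   (metabolisable energy)
  x1, x2, x3, x4 ≥ 0.
At the optimum only sunflower meal, limestone are positive (canola meal, soybean meal = 0). Binding constraints: calcium and metabolisable energy.
Solving gives x2 = 3.476, x4 = 1.326.
Hence cost = 0.24·3.476 + 0.07·1.326 = £0.92706.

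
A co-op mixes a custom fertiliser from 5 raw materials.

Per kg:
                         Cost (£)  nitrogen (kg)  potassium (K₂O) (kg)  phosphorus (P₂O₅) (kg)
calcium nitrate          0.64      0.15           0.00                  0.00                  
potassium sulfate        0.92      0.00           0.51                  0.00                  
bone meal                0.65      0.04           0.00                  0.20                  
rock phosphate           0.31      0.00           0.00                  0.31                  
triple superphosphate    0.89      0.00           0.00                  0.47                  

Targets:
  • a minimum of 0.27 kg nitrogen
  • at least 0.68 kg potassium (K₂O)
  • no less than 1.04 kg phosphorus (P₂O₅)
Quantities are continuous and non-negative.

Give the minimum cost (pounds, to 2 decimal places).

£3.42

Let x1 = kg of calcium nitrate, x2 = kg of potassium sulfate, x3 = kg of bone meal, x4 = kg of rock phosphate, x5 = kg of triple superphosphate.
Minimise 0.64x1 + 0.92x2 + 0.65x3 + 0.31x4 + 0.89x5 s.t.:
  0.15x1 + 0.04x3 ≥ 0.27   (nitrogen)
  0.51x2 ≥ 0.68   (potassium (K₂O))
  0.2x3 + 0.31x4 + 0.47x5 ≥ 1.04   (phosphorus (P₂O₅))
  x1, x2, x3, x4, x5 ≥ 0.
The cheapest feasible vertex uses only calcium nitrate, potassium sulfate, rock phosphate; bone meal, triple superphosphate are not used. There the nitrogen, potassium (K₂O), phosphorus (P₂O₅) constraints are tight.
Optimal quantities: calcium nitrate = 1.8 kg, potassium sulfate = 1.333 kg, rock phosphate = 3.355 kg.
Objective = 0.64·1.8 + 0.92·1.333 + 0.31·3.355 = 3.4184.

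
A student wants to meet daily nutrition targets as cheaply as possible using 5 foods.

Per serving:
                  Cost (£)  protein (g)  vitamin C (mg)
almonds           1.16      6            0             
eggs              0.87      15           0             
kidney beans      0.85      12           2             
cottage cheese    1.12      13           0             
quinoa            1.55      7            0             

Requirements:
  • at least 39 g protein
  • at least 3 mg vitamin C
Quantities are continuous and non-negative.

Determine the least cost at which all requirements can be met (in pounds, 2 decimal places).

Set it up as a linear program. Let x1 = servings of almonds, x2 = servings of eggs, x3 = servings of kidney beans, x4 = servings of cottage cheese, x5 = servings of quinoa.
Minimize 1.16x1 + 0.87x2 + 0.85x3 + 1.12x4 + 1.55x5 s.t.:
  6x1 + 15x2 + 12x3 + 13x4 + 7x5 ≥ 39   (protein)
  2x3 ≥ 3   (vitamin C)
  x1, x2, x3, x4, x5 ≥ 0.
The minimum-cost mix takes nothing from almonds, cottage cheese, quinoa — only eggs, kidney beans. Binding constraints: protein and vitamin C.
Solving gives x2 = 1.4, x3 = 1.5.
Objective = 0.87·1.4 + 0.85·1.5 = 2.4930.

£2.49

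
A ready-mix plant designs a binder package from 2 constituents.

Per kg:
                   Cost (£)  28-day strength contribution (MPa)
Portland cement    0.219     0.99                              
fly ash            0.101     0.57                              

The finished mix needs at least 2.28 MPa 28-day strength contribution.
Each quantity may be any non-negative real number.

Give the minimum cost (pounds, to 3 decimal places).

£0.404

Set it up as a linear program. Let x1 = kg of Portland cement, x2 = kg of fly ash.
Minimise 0.219x1 + 0.101x2 s.t.:
  0.99x1 + 0.57x2 ≥ 2.28   (28-day strength contribution)
  x1, x2 ≥ 0.
The minimum-cost mix takes nothing from Portland cement — only fly ash. There the 28-day strength contribution constraint is tight.
So fly ash = 4 kg.
Hence cost = 0.101·4 = £0.40400.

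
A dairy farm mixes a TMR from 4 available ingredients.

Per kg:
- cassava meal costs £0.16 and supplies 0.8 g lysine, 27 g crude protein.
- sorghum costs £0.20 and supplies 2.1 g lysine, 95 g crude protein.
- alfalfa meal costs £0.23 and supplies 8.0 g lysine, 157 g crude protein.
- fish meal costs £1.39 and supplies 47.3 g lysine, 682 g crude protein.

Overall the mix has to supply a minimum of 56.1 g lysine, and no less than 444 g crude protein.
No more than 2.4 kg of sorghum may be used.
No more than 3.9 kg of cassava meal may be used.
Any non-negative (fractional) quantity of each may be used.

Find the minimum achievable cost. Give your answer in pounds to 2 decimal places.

Let x1 = kg of cassava meal, x2 = kg of sorghum, x3 = kg of alfalfa meal, x4 = kg of fish meal.
min 0.16x1 + 0.2x2 + 0.23x3 + 1.39x4 s.t.:
  0.8x1 + 2.1x2 + 8x3 + 47.3x4 ≥ 56.1   (lysine)
  27x1 + 95x2 + 157x3 + 682x4 ≥ 444   (crude protein)
  x2 ≤ 2.4
  x1 ≤ 3.9
  x1, x2, x3, x4 ≥ 0.
The minimum-cost mix takes nothing from cassava meal, sorghum, fish meal — only alfalfa meal. There the lysine constraint is tight.
So alfalfa meal = 7.013 kg.
Objective = 0.23·7.013 = 1.6130.

£1.61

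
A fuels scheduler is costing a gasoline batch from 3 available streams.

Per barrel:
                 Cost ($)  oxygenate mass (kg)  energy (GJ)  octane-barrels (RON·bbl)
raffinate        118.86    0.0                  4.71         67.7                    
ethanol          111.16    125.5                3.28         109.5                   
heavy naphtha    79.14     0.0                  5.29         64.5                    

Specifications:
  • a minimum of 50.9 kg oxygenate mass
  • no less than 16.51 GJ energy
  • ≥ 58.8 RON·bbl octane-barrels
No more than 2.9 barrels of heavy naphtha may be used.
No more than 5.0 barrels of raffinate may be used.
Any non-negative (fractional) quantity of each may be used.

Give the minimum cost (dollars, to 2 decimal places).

Let x1 = barrels of raffinate, x2 = barrels of ethanol, x3 = barrels of heavy naphtha.
Minimize 118.86x1 + 111.16x2 + 79.14x3 s.t.:
  125.5x2 ≥ 50.9   (oxygenate mass)
  4.71x1 + 3.28x2 + 5.29x3 ≥ 16.51   (energy)
  67.7x1 + 109.5x2 + 64.5x3 ≥ 58.8   (octane-barrels)
  x3 ≤ 2.9
  x1 ≤ 5
  x1, x2, x3 ≥ 0.
The cheapest feasible vertex uses only ethanol, heavy naphtha; raffinate is not used. There the oxygenate mass and energy constraints are tight.
Solving gives x2 = 0.40558, x3 = 2.8695.
Cost = 111.16·0.40558 + 79.14·2.8695 = 272.1765.

$272.18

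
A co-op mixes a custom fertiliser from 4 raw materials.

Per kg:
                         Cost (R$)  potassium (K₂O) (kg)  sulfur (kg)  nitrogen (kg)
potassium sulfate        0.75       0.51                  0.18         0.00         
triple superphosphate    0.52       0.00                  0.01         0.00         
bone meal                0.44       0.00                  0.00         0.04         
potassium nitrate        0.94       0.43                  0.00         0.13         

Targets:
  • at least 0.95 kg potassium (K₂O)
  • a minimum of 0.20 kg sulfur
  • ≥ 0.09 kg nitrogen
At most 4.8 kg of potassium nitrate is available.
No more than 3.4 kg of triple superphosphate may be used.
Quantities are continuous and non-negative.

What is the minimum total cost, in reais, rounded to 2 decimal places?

R$1.61

Set it up as a linear program. Let x1 = kg of potassium sulfate, x2 = kg of triple superphosphate, x3 = kg of bone meal, x4 = kg of potassium nitrate.
min 0.75x1 + 0.52x2 + 0.44x3 + 0.94x4 s.t.:
  0.51x1 + 0.43x4 ≥ 0.95   (potassium (K₂O))
  0.18x1 + 0.01x2 ≥ 0.2   (sulfur)
  0.04x3 + 0.13x4 ≥ 0.09   (nitrogen)
  x4 ≤ 4.8
  x2 ≤ 3.4
  x1, x2, x3, x4 ≥ 0.
At the optimum only potassium sulfate, potassium nitrate are positive (triple superphosphate, bone meal = 0). The potassium (K₂O) and nitrogen requirements are met with equality.
Solving gives x1 = 1.279, x4 = 0.6923.
Objective = 0.75·1.279 + 0.94·0.6923 = 1.6100.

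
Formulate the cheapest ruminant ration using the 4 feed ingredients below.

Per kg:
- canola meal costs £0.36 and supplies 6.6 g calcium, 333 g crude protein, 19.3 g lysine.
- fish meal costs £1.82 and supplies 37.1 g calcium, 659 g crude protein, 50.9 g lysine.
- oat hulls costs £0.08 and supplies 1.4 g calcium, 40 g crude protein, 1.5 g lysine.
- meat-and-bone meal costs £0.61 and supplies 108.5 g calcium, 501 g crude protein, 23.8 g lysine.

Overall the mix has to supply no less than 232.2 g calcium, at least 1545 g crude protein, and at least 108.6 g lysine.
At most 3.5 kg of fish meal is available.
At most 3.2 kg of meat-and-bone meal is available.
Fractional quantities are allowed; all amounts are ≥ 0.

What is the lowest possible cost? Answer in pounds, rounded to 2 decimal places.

£2.35

Set it up as a linear program. Let x1 = kg of canola meal, x2 = kg of fish meal, x3 = kg of oat hulls, x4 = kg of meat-and-bone meal.
Minimise 0.36x1 + 1.82x2 + 0.08x3 + 0.61x4 with:
  6.6x1 + 37.1x2 + 1.4x3 + 108.5x4 ≥ 232.2   (calcium)
  333x1 + 659x2 + 40x3 + 501x4 ≥ 1545   (crude protein)
  19.3x1 + 50.9x2 + 1.5x3 + 23.8x4 ≥ 108.6   (lysine)
  x2 ≤ 3.5
  x4 ≤ 3.2
  x1, x2, x3, x4 ≥ 0.
The minimum-cost mix takes nothing from fish meal, oat hulls — only canola meal, meat-and-bone meal. Binding constraints: calcium and lysine.
Optimal quantities: canola meal = 3.23 kg, meat-and-bone meal = 1.944 kg.
Cost = 0.36·3.23 + 0.61·1.944 = 2.3486.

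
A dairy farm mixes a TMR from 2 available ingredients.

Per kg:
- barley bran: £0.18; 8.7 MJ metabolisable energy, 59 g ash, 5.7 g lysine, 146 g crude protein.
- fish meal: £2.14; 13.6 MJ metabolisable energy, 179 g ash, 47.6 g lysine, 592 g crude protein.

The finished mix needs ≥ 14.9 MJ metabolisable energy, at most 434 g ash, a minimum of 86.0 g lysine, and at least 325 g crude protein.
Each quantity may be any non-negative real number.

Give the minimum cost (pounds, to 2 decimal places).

Set it up as a linear program. Let x1 = kg of barley bran, x2 = kg of fish meal.
min 0.18x1 + 2.14x2 with:
  8.7x1 + 13.6x2 ≥ 14.9   (metabolisable energy)
  59x1 + 179x2 ≤ 434   (ash)
  5.7x1 + 47.6x2 ≥ 86   (lysine)
  146x1 + 592x2 ≥ 325   (crude protein)
  x1, x2 ≥ 0.
Both inputs are positive at the optimum. There the ash and lysine constraints are tight.
Optimal quantities: barley bran = 2.944 kg, fish meal = 1.454 kg.
Objective = 0.18·2.944 + 2.14·1.454 = 3.6415.

£3.64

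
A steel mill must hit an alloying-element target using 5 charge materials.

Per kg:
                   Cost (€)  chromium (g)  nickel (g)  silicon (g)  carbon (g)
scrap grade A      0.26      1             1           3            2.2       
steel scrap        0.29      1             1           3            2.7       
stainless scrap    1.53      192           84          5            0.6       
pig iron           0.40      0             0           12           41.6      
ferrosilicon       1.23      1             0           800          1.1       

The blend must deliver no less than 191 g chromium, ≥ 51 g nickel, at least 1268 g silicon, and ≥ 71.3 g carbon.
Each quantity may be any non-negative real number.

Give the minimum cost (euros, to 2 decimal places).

Set it up as a linear program. Let x1 = kg of scrap grade A, x2 = kg of steel scrap, x3 = kg of stainless scrap, x4 = kg of pig iron, x5 = kg of ferrosilicon.
Minimise 0.26x1 + 0.29x2 + 1.53x3 + 0.4x4 + 1.23x5 with:
  1x1 + 1x2 + 192x3 + 1x5 ≥ 191   (chromium)
  1x1 + 1x2 + 84x3 ≥ 51   (nickel)
  3x1 + 3x2 + 5x3 + 12x4 + 800x5 ≥ 1268   (silicon)
  2.2x1 + 2.7x2 + 0.6x3 + 41.6x4 + 1.1x5 ≥ 71.3   (carbon)
  x1, x2, x3, x4, x5 ≥ 0.
The cheapest feasible vertex uses only stainless scrap, pig iron, ferrosilicon; scrap grade A, steel scrap are not used. The chromium, silicon, carbon requirements are met with equality.
So stainless scrap = 0.9867 kg, pig iron = 1.659 kg, ferrosilicon = 1.554 kg.
Hence cost = 1.53·0.9867 + 0.4·1.659 + 1.23·1.554 = €4.0847.

€4.08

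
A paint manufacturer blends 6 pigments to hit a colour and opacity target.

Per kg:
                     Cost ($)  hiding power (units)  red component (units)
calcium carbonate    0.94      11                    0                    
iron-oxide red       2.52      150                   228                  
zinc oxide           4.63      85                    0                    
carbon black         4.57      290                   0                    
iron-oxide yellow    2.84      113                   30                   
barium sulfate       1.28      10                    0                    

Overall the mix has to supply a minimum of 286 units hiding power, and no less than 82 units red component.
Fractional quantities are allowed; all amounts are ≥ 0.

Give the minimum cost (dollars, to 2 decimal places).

Set it up as a linear program. Let x1 = kg of calcium carbonate, x2 = kg of iron-oxide red, x3 = kg of zinc oxide, x4 = kg of carbon black, x5 = kg of iron-oxide yellow, x6 = kg of barium sulfate.
Minimize 0.94x1 + 2.52x2 + 4.63x3 + 4.57x4 + 2.84x5 + 1.28x6 s.t.:
  11x1 + 150x2 + 85x3 + 290x4 + 113x5 + 10x6 ≥ 286   (hiding power)
  228x2 + 30x5 ≥ 82   (red component)
  x1, x2, x3, x4, x5, x6 ≥ 0.
At the optimum only iron-oxide red, carbon black are positive (calcium carbonate, zinc oxide, iron-oxide yellow, barium sulfate = 0). The hiding power and red component requirements are met with equality.
Solving gives x2 = 0.3596, x4 = 0.8002.
Cost = 2.52·0.3596 + 4.57·0.8002 = 4.5631.

$4.56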